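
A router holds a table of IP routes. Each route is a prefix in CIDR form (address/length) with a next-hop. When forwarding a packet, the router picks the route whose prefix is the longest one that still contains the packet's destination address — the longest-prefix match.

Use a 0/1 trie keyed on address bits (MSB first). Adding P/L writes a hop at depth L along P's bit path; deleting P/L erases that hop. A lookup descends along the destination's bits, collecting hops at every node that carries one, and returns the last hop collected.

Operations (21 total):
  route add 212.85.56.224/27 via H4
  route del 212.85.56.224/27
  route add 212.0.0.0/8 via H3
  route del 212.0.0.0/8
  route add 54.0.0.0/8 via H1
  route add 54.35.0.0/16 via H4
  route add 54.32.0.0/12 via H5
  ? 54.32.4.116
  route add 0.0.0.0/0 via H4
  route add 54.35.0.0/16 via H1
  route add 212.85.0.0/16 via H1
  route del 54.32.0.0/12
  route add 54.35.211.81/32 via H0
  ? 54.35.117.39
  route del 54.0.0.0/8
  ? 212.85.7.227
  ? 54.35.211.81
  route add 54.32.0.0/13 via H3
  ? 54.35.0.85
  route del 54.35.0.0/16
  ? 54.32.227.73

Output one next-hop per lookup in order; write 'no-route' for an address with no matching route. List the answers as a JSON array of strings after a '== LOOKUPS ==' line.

Apply in order:
  + 212.85.56.224/27 (H4) depth=27
  - 212.85.56.224/27 clear@27
  + 212.0.0.0/8 (H3) depth=8
  - 212.0.0.0/8 clear@8
  + 54.0.0.0/8 (H1) depth=8
  + 54.35.0.0/16 (H4) depth=16
  + 54.32.0.0/12 (H5) depth=12
  lookup 54.32.4.116: bits 00110110001000 walk d0:-→d1:-→d2:-→d3:-→d4:-→d5:-→d6:-→d7:-→d8:H1→d9:-→d10:-→d11:-→d12:H5→d13:-→d14:- -> H5
  + 0.0.0.0/0 (H4) depth=0
  + 54.35.0.0/16 (H1) depth=16
  + 212.85.0.0/16 (H1) depth=16
  - 54.32.0.0/12 clear@12
  + 54.35.211.81/32 (H0) depth=32
  lookup 54.35.117.39: bits 0011011000100011 walk d0:H4→d1:-→d2:-→d3:-→d4:-→d5:-→d6:-→d7:-→d8:H1→d9:-→d10:-→d11:-→d12:-→d13:-→d14:-→d15:-→d16:H1 -> H1
  - 54.0.0.0/8 clear@8
  lookup 212.85.7.227: bits 110101000101010100 walk d0:H4→d1:-→d2:-→d3:-→d4:-→d5:-→d6:-→d7:-→d8:-→d9:-→d10:-→d11:-→d12:-→d13:-→d14:-→d15:-→d16:H1→d17:-→d18:- -> H1
  lookup 54.35.211.81: bits 00110110001000111101001101010001 walk d0:H4→d1:-→d2:-→d3:-→d4:-→d5:-→d6:-→d7:-→d8:-→d9:-→d10:-→d11:-→d12:-→d13:-→d14:-→d15:-→d16:H1→d17:-→d18:-→d19:-→d20:-→d21:-→d22:-→d23:-→d24:-→d25:-→d26:-→d27:-→d28:-→d29:-→d30:-→d31:-→d32:H0 -> H0
  + 54.32.0.0/13 (H3) depth=13
  lookup 54.35.0.85: bits 0011011000100011 walk d0:H4→d1:-→d2:-→d3:-→d4:-→d5:-→d6:-→d7:-→d8:-→d9:-→d10:-→d11:-→d12:-→d13:H3→d14:-→d15:-→d16:H1 -> H1
  - 54.35.0.0/16 clear@16
  lookup 54.32.227.73: bits 00110110001000 walk d0:H4→d1:-→d2:-→d3:-→d4:-→d5:-→d6:-→d7:-→d8:-→d9:-→d10:-→d11:-→d12:-→d13:H3→d14:- -> H3

== LOOKUPS ==
["H5","H1","H1","H0","H1","H3"]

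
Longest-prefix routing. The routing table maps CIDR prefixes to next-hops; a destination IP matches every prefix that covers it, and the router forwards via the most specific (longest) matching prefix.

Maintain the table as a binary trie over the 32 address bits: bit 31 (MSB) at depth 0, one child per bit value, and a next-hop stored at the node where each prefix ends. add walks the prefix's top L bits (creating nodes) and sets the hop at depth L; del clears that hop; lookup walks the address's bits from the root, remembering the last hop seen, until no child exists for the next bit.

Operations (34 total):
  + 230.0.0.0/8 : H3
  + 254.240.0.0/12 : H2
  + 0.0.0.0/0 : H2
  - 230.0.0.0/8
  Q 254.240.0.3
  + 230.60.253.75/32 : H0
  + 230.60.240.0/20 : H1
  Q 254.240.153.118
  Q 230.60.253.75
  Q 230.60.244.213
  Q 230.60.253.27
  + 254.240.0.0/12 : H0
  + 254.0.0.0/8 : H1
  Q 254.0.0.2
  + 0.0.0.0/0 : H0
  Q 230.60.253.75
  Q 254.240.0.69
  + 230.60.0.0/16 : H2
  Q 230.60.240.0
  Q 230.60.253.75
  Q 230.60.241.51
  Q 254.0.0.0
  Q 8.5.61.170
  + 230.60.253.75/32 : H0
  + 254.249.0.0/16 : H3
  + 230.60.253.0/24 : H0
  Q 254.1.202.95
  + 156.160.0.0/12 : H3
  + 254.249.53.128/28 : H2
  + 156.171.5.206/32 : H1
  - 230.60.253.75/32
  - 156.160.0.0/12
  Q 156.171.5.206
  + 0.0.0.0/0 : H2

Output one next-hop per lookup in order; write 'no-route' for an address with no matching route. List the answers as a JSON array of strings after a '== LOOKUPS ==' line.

Trace:
  + 230.0.0.0/8 (H3) depth=8
  + 254.240.0.0/12 (H2) depth=12
  + 0.0.0.0/0 (H2) depth=0
  - 230.0.0.0/8 clear@8
  Q 254.240.0.3: descend 111111101111 ; hops seen [H2,H2] ; pick H2
  + 230.60.253.75/32 (H0) depth=32
  + 230.60.240.0/20 (H1) depth=20
  Q 254.240.153.118: descend 111111101111 ; hops seen [H2,H2] ; pick H2
  Q 230.60.253.75: descend 11100110001111001111110101001011 ; hops seen [H2,H1,H0] ; pick H0
  Q 230.60.244.213: descend 11100110001111001111 ; hops seen [H2,H1] ; pick H1
  Q 230.60.253.27: descend 1110011000111100111111010 ; hops seen [H2,H1] ; pick H1
  + 254.240.0.0/12 (H0) depth=12
  + 254.0.0.0/8 (H1) depth=8
  Q 254.0.0.2: descend 11111110 ; hops seen [H2,H1] ; pick H1
  + 0.0.0.0/0 (H0) depth=0
  Q 230.60.253.75: descend 11100110001111001111110101001011 ; hops seen [H0,H1,H0] ; pick H0
  Q 254.240.0.69: descend 111111101111 ; hops seen [H0,H1,H0] ; pick H0
  + 230.60.0.0/16 (H2) depth=16
  Q 230.60.240.0: descend 11100110001111001111 ; hops seen [H0,H2,H1] ; pick H1
  Q 230.60.253.75: descend 11100110001111001111110101001011 ; hops seen [H0,H2,H1,H0] ; pick H0
  Q 230.60.241.51: descend 11100110001111001111 ; hops seen [H0,H2,H1] ; pick H1
  Q 254.0.0.0: descend 11111110 ; hops seen [H0,H1] ; pick H1
  Q 8.5.61.170: descend ε ; hops seen [H0] ; pick H0
  + 230.60.253.75/32 (H0) depth=32
  + 254.249.0.0/16 (H3) depth=16
  + 230.60.253.0/24 (H0) depth=24
  Q 254.1.202.95: descend 11111110 ; hops seen [H0,H1] ; pick H1
  + 156.160.0.0/12 (H3) depth=12
  + 254.249.53.128/28 (H2) depth=28
  + 156.171.5.206/32 (H1) depth=32
  - 230.60.253.75/32 clear@32
  - 156.160.0.0/12 clear@12
  Q 156.171.5.206: descend 10011100101010110000010111001110 ; hops seen [H0,H1] ; pick H1
  + 0.0.0.0/0 (H2) depth=0

== LOOKUPS ==
["H2","H2","H0","H1","H1","H1","H0","H0","H1","H0","H1","H1","H0","H1","H1"]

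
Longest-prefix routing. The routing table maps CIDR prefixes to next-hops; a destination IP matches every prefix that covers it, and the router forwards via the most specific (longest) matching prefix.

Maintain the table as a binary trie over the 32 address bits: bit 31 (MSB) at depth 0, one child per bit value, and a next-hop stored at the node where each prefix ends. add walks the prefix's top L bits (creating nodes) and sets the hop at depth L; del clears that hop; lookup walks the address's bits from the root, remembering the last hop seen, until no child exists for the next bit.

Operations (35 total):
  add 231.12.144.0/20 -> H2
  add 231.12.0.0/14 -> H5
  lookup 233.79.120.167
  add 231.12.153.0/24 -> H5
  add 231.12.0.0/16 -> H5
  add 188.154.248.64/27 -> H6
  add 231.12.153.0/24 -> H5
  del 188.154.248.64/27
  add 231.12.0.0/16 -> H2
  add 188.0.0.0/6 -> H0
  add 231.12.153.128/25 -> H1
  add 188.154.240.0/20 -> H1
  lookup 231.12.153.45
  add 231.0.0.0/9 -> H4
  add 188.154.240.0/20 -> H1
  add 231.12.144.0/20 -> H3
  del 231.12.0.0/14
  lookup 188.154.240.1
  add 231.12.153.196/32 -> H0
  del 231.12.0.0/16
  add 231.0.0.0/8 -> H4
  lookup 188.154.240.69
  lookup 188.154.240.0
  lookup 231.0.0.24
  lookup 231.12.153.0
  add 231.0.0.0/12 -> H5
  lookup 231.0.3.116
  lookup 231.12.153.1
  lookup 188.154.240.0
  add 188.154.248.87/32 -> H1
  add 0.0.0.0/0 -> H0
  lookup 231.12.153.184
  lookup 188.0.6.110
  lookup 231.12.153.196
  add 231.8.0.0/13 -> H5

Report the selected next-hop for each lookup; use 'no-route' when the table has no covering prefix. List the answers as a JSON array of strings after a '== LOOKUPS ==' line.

Trace:
  + 231.12.144.0/20 (H2) depth=20
  + 231.12.0.0/14 (H5) depth=14
  lookup 233.79.120.167: bits 1110 walk d0:-→d1:-→d2:-→d3:-→d4:- -> no-route
  + 231.12.153.0/24 (H5) depth=24
  + 231.12.0.0/16 (H5) depth=16
  + 188.154.248.64/27 (H6) depth=27
  + 231.12.153.0/24 (H5) depth=24
  - 188.154.248.64/27 clear@27
  + 231.12.0.0/16 (H2) depth=16
  + 188.0.0.0/6 (H0) depth=6
  + 231.12.153.128/25 (H1) depth=25
  + 188.154.240.0/20 (H1) depth=20
  lookup 231.12.153.45: bits 111001110000110010011001 walk d0:-→d1:-→d2:-→d3:-→d4:-→d5:-→d6:-→d7:-→d8:-→d9:-→d10:-→d11:-→d12:-→d13:-→d14:H5→d15:-→d16:H2→d17:-→d18:-→d19:-→d20:H2→d21:-→d22:-→d23:-→d24:H5 -> H5
  + 231.0.0.0/9 (H4) depth=9
  + 188.154.240.0/20 (H1) depth=20
  + 231.12.144.0/20 (H3) depth=20
  - 231.12.0.0/14 clear@14
  lookup 188.154.240.1: bits 10111100100110101111 walk d0:-→d1:-→d2:-→d3:-→d4:-→d5:-→d6:H0→d7:-→d8:-→d9:-→d10:-→d11:-→d12:-→d13:-→d14:-→d15:-→d16:-→d17:-→d18:-→d19:-→d20:H1 -> H1
  + 231.12.153.196/32 (H0) depth=32
  - 231.12.0.0/16 clear@16
  + 231.0.0.0/8 (H4) depth=8
  lookup 188.154.240.69: bits 10111100100110101111 walk d0:-→d1:-→d2:-→d3:-→d4:-→d5:-→d6:H0→d7:-→d8:-→d9:-→d10:-→d11:-→d12:-→d13:-→d14:-→d15:-→d16:-→d17:-→d18:-→d19:-→d20:H1 -> H1
  lookup 188.154.240.0: bits 10111100100110101111 walk d0:-→d1:-→d2:-→d3:-→d4:-→d5:-→d6:H0→d7:-→d8:-→d9:-→d10:-→d11:-→d12:-→d13:-→d14:-→d15:-→d16:-→d17:-→d18:-→d19:-→d20:H1 -> H1
  lookup 231.0.0.24: bits 111001110000 walk d0:-→d1:-→d2:-→d3:-→d4:-→d5:-→d6:-→d7:-→d8:H4→d9:H4→d10:-→d11:-→d12:- -> H4
  lookup 231.12.153.0: bits 111001110000110010011001 walk d0:-→d1:-→d2:-→d3:-→d4:-→d5:-→d6:-→d7:-→d8:H4→d9:H4→d10:-→d11:-→d12:-→d13:-→d14:-→d15:-→d16:-→d17:-→d18:-→d19:-→d20:H3→d21:-→d22:-→d23:-→d24:H5 -> H5
  + 231.0.0.0/12 (H5) depth=12
  lookup 231.0.3.116: bits 111001110000 walk d0:-→d1:-→d2:-→d3:-→d4:-→d5:-→d6:-→d7:-→d8:H4→d9:H4→d10:-→d11:-→d12:H5 -> H5
  lookup 231.12.153.1: bits 111001110000110010011001 walk d0:-→d1:-→d2:-→d3:-→d4:-→d5:-→d6:-→d7:-→d8:H4→d9:H4→d10:-→d11:-→d12:H5→d13:-→d14:-→d15:-→d16:-→d17:-→d18:-→d19:-→d20:H3→d21:-→d22:-→d23:-→d24:H5 -> H5
  lookup 188.154.240.0: bits 10111100100110101111 walk d0:-→d1:-→d2:-→d3:-→d4:-→d5:-→d6:H0→d7:-→d8:-→d9:-→d10:-→d11:-→d12:-→d13:-→d14:-→d15:-→d16:-→d17:-→d18:-→d19:-→d20:H1 -> H1
  + 188.154.248.87/32 (H1) depth=32
  + 0.0.0.0/0 (H0) depth=0
  lookup 231.12.153.184: bits 1110011100001100100110011 walk d0:H0→d1:-→d2:-→d3:-→d4:-→d5:-→d6:-→d7:-→d8:H4→d9:H4→d10:-→d11:-→d12:H5→d13:-→d14:-→d15:-→d16:-→d17:-→d18:-→d19:-→d20:H3→d21:-→d22:-→d23:-→d24:H5→d25:H1 -> H1
  lookup 188.0.6.110: bits 10111100 walk d0:H0→d1:-→d2:-→d3:-→d4:-→d5:-→d6:H0→d7:-→d8:- -> H0
  lookup 231.12.153.196: bits 11100111000011001001100111000100 walk d0:H0→d1:-→d2:-→d3:-→d4:-→d5:-→d6:-→d7:-→d8:H4→d9:H4→d10:-→d11:-→d12:H5→d13:-→d14:-→d15:-→d16:-→d17:-→d18:-→d19:-→d20:H3→d21:-→d22:-→d23:-→d24:H5→d25:H1→d26:-→d27:-→d28:-→d29:-→d30:-→d31:-→d32:H0 -> H0
  + 231.8.0.0/13 (H5) depth=13

== LOOKUPS ==
["no-route","H5","H1","H1","H1","H4","H5","H5","H5","H1","H1","H0","H0"]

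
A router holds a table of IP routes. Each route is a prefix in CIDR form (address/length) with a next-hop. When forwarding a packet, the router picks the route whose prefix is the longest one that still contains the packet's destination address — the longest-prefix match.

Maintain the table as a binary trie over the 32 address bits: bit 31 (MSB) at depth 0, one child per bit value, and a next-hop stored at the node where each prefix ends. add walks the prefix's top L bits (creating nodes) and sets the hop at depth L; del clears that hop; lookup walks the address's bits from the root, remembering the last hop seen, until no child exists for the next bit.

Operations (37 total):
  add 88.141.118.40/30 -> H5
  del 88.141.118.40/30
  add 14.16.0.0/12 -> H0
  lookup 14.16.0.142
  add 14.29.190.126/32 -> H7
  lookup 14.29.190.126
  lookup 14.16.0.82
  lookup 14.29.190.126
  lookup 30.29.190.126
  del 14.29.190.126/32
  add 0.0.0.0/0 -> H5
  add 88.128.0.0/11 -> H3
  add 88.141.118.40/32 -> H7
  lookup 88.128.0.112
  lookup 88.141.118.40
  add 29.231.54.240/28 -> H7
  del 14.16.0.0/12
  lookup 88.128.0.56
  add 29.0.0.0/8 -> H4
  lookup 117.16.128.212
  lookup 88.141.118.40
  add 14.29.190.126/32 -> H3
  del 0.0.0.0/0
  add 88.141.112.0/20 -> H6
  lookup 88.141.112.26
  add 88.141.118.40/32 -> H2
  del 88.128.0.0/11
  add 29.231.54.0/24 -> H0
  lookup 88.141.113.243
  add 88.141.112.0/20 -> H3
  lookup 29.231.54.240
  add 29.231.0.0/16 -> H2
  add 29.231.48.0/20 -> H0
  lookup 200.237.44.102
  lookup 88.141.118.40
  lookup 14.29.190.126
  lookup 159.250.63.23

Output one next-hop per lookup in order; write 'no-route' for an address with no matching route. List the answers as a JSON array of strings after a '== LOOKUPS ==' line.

Process each operation:
  + 88.141.118.40/30 (H5) depth=30
  del 88.141.118.40/30 (clear depth 30)
  + 14.16.0.0/12 (H0) depth=12
  ? 14.16.0.142  path d0:-→d1:-→d2:-→d3:-→d4:-→d5:-→d6:-→d7:-→d8:-→d9:-→d10:-→d11:-→d12:H0  best=H0
  + 14.29.190.126/32 (H7) depth=32
  ? 14.29.190.126  path d0:-→d1:-→d2:-→d3:-→d4:-→d5:-→d6:-→d7:-→d8:-→d9:-→d10:-→d11:-→d12:H0→d13:-→d14:-→d15:-→d16:-→d17:-→d18:-→d19:-→d20:-→d21:-→d22:-→d23:-→d24:-→d25:-→d26:-→d27:-→d28:-→d29:-→d30:-→d31:-→d32:H7  best=H7
  ? 14.16.0.82  path d0:-→d1:-→d2:-→d3:-→d4:-→d5:-→d6:-→d7:-→d8:-→d9:-→d10:-→d11:-→d12:H0  best=H0
  ? 14.29.190.126  path d0:-→d1:-→d2:-→d3:-→d4:-→d5:-→d6:-→d7:-→d8:-→d9:-→d10:-→d11:-→d12:H0→d13:-→d14:-→d15:-→d16:-→d17:-→d18:-→d19:-→d20:-→d21:-→d22:-→d23:-→d24:-→d25:-→d26:-→d27:-→d28:-→d29:-→d30:-→d31:-→d32:H7  best=H7
  ? 30.29.190.126  path d0:-→d1:-→d2:-→d3:-  best=no-route
  del 14.29.190.126/32 (clear depth 32)
  + 0.0.0.0/0 (H5) depth=0
  + 88.128.0.0/11 (H3) depth=11
  + 88.141.118.40/32 (H7) depth=32
  ? 88.128.0.112  path d0:H5→d1:-→d2:-→d3:-→d4:-→d5:-→d6:-→d7:-→d8:-→d9:-→d10:-→d11:H3→d12:-  best=H3
  ? 88.141.118.40  path d0:H5→d1:-→d2:-→d3:-→d4:-→d5:-→d6:-→d7:-→d8:-→d9:-→d10:-→d11:H3→d12:-→d13:-→d14:-→d15:-→d16:-→d17:-→d18:-→d19:-→d20:-→d21:-→d22:-→d23:-→d24:-→d25:-→d26:-→d27:-→d28:-→d29:-→d30:-→d31:-→d32:H7  best=H7
  + 29.231.54.240/28 (H7) depth=28
  del 14.16.0.0/12 (clear depth 12)
  ? 88.128.0.56  path d0:H5→d1:-→d2:-→d3:-→d4:-→d5:-→d6:-→d7:-→d8:-→d9:-→d10:-→d11:H3→d12:-  best=H3
  + 29.0.0.0/8 (H4) depth=8
  ? 117.16.128.212  path d0:H5→d1:-→d2:-  best=H5
  ? 88.141.118.40  path d0:H5→d1:-→d2:-→d3:-→d4:-→d5:-→d6:-→d7:-→d8:-→d9:-→d10:-→d11:H3→d12:-→d13:-→d14:-→d15:-→d16:-→d17:-→d18:-→d19:-→d20:-→d21:-→d22:-→d23:-→d24:-→d25:-→d26:-→d27:-→d28:-→d29:-→d30:-→d31:-→d32:H7  best=H7
  + 14.29.190.126/32 (H3) depth=32
  del 0.0.0.0/0 (clear depth 0)
  + 88.141.112.0/20 (H6) depth=20
  ? 88.141.112.26  path d0:-→d1:-→d2:-→d3:-→d4:-→d5:-→d6:-→d7:-→d8:-→d9:-→d10:-→d11:H3→d12:-→d13:-→d14:-→d15:-→d16:-→d17:-→d18:-→d19:-→d20:H6→d21:-  best=H6
  + 88.141.118.40/32 (H2) depth=32
  del 88.128.0.0/11 (clear depth 11)
  + 29.231.54.0/24 (H0) depth=24
  ? 88.141.113.243  path d0:-→d1:-→d2:-→d3:-→d4:-→d5:-→d6:-→d7:-→d8:-→d9:-→d10:-→d11:-→d12:-→d13:-→d14:-→d15:-→d16:-→d17:-→d18:-→d19:-→d20:H6→d21:-  best=H6
  + 88.141.112.0/20 (H3) depth=20
  ? 29.231.54.240  path d0:-→d1:-→d2:-→d3:-→d4:-→d5:-→d6:-→d7:-→d8:H4→d9:-→d10:-→d11:-→d12:-→d13:-→d14:-→d15:-→d16:-→d17:-→d18:-→d19:-→d20:-→d21:-→d22:-→d23:-→d24:H0→d25:-→d26:-→d27:-→d28:H7  best=H7
  + 29.231.0.0/16 (H2) depth=16
  + 29.231.48.0/20 (H0) depth=20
  ? 200.237.44.102  path d0:-  best=no-route
  ? 88.141.118.40  path d0:-→d1:-→d2:-→d3:-→d4:-→d5:-→d6:-→d7:-→d8:-→d9:-→d10:-→d11:-→d12:-→d13:-→d14:-→d15:-→d16:-→d17:-→d18:-→d19:-→d20:H3→d21:-→d22:-→d23:-→d24:-→d25:-→d26:-→d27:-→d28:-→d29:-→d30:-→d31:-→d32:H2  best=H2
  ? 14.29.190.126  path d0:-→d1:-→d2:-→d3:-→d4:-→d5:-→d6:-→d7:-→d8:-→d9:-→d10:-→d11:-→d12:-→d13:-→d14:-→d15:-→d16:-→d17:-→d18:-→d19:-→d20:-→d21:-→d22:-→d23:-→d24:-→d25:-→d26:-→d27:-→d28:-→d29:-→d30:-→d31:-→d32:H3  best=H3
  ? 159.250.63.23  path d0:-  best=no-route

== LOOKUPS ==
["H0","H7","H0","H7","no-route","H3","H7","H3","H5","H7","H6","H6","H7","no-route","H2","H3","no-route"]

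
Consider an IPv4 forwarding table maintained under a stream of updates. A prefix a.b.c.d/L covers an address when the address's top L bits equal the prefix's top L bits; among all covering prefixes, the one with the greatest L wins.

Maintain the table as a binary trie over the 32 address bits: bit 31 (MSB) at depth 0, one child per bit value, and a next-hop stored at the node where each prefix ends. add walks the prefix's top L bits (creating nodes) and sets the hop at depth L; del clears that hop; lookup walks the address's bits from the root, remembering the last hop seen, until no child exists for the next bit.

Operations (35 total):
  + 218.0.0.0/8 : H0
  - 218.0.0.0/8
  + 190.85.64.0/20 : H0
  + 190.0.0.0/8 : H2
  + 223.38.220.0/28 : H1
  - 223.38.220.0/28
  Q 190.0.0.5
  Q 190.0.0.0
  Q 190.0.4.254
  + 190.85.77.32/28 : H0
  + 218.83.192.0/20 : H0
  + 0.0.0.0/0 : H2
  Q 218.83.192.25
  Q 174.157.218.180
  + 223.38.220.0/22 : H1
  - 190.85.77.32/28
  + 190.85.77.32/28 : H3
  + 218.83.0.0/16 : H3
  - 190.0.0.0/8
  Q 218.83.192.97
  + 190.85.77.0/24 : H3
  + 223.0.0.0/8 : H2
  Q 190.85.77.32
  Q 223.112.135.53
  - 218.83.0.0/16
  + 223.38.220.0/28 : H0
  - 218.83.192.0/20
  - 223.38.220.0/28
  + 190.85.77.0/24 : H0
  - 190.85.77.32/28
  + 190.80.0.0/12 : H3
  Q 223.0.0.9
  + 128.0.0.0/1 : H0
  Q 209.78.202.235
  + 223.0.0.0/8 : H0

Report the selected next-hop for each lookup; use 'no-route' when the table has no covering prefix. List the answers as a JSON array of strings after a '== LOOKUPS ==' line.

Process each operation:
  add 218.0.0.0/8 -> H0 at depth 8
  - 218.0.0.0/8 clear@8
  add 190.85.64.0/20 -> H0 at depth 20
  add 190.0.0.0/8 -> H2 at depth 8
  add 223.38.220.0/28 -> H1 at depth 28
  - 223.38.220.0/28 clear@28
  Q 190.0.0.5: descend 101111100 ; hops seen [H2] ; pick H2
  Q 190.0.0.0: descend 101111100 ; hops seen [H2] ; pick H2
  Q 190.0.4.254: descend 101111100 ; hops seen [H2] ; pick H2
  add 190.85.77.32/28 -> H0 at depth 28
  add 218.83.192.0/20 -> H0 at depth 20
  add 0.0.0.0/0 -> H2 at depth 0
  Q 218.83.192.25: descend 11011010010100111100 ; hops seen [H2,H0] ; pick H0
  Q 174.157.218.180: descend 101 ; hops seen [H2] ; pick H2
  add 223.38.220.0/22 -> H1 at depth 22
  - 190.85.77.32/28 clear@28
  add 190.85.77.32/28 -> H3 at depth 28
  add 218.83.0.0/16 -> H3 at depth 16
  - 190.0.0.0/8 clear@8
  Q 218.83.192.97: descend 11011010010100111100 ; hops seen [H2,H3,H0] ; pick H0
  add 190.85.77.0/24 -> H3 at depth 24
  add 223.0.0.0/8 -> H2 at depth 8
  Q 190.85.77.32: descend 1011111001010101010011010010 ; hops seen [H2,H0,H3,H3] ; pick H3
  Q 223.112.135.53: descend 110111110 ; hops seen [H2,H2] ; pick H2
  - 218.83.0.0/16 clear@16
  add 223.38.220.0/28 -> H0 at depth 28
  - 218.83.192.0/20 clear@20
  - 223.38.220.0/28 clear@28
  add 190.85.77.0/24 -> H0 at depth 24
  - 190.85.77.32/28 clear@28
  add 190.80.0.0/12 -> H3 at depth 12
  Q 223.0.0.9: descend 1101111100 ; hops seen [H2,H2] ; pick H2
  add 128.0.0.0/1 -> H0 at depth 1
  Q 209.78.202.235: descend 1101 ; hops seen [H2,H0] ; pick H0
  add 223.0.0.0/8 -> H0 at depth 8

== LOOKUPS ==
["H2","H2","H2","H0","H2","H0","H3","H2","H2","H0"]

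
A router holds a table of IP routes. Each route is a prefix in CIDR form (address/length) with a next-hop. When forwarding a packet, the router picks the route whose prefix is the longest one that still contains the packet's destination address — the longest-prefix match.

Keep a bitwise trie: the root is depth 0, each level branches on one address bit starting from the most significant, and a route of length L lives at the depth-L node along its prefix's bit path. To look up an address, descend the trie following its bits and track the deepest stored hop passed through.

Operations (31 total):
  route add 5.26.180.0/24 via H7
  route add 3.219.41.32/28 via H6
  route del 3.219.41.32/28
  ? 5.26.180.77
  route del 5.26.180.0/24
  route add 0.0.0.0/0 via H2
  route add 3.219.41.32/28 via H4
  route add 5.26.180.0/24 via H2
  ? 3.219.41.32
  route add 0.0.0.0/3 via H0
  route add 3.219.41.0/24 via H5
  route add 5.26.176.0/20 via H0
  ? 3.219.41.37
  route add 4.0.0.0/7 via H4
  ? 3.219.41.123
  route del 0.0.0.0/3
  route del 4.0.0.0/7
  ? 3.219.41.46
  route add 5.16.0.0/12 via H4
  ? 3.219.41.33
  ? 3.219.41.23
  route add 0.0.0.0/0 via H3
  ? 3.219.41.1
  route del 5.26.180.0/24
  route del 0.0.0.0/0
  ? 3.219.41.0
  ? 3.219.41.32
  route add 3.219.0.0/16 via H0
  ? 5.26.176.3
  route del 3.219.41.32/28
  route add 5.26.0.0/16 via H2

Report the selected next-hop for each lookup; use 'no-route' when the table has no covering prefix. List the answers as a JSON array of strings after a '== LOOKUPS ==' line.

Apply in order:
  add 5.26.180.0/24 -> H7 at depth 24
  add 3.219.41.32/28 -> H6 at depth 28
  - 3.219.41.32/28 clear@28
  lookup 5.26.180.77: bits 000001010001101010110100 walk d0:-→d1:-→d2:-→d3:-→d4:-→d5:-→d6:-→d7:-→d8:-→d9:-→d10:-→d11:-→d12:-→d13:-→d14:-→d15:-→d16:-→d17:-→d18:-→d19:-→d20:-→d21:-→d22:-→d23:-→d24:H7 -> H7
  - 5.26.180.0/24 clear@24
  add 0.0.0.0/0 -> H2 at depth 0
  add 3.219.41.32/28 -> H4 at depth 28
  add 5.26.180.0/24 -> H2 at depth 24
  lookup 3.219.41.32: bits 0000001111011011001010010010 walk d0:H2→d1:-→d2:-→d3:-→d4:-→d5:-→d6:-→d7:-→d8:-→d9:-→d10:-→d11:-→d12:-→d13:-→d14:-→d15:-→d16:-→d17:-→d18:-→d19:-→d20:-→d21:-→d22:-→d23:-→d24:-→d25:-→d26:-→d27:-→d28:H4 -> H4
  add 0.0.0.0/3 -> H0 at depth 3
  add 3.219.41.0/24 -> H5 at depth 24
  add 5.26.176.0/20 -> H0 at depth 20
  lookup 3.219.41.37: bits 0000001111011011001010010010 walk d0:H2→d1:-→d2:-→d3:H0→d4:-→d5:-→d6:-→d7:-→d8:-→d9:-→d10:-→d11:-→d12:-→d13:-→d14:-→d15:-→d16:-→d17:-→d18:-→d19:-→d20:-→d21:-→d22:-→d23:-→d24:H5→d25:-→d26:-→d27:-→d28:H4 -> H4
  add 4.0.0.0/7 -> H4 at depth 7
  lookup 3.219.41.123: bits 0000001111011011001010010 walk d0:H2→d1:-→d2:-→d3:H0→d4:-→d5:-→d6:-→d7:-→d8:-→d9:-→d10:-→d11:-→d12:-→d13:-→d14:-→d15:-→d16:-→d17:-→d18:-→d19:-→d20:-→d21:-→d22:-→d23:-→d24:H5→d25:- -> H5
  - 0.0.0.0/3 clear@3
  - 4.0.0.0/7 clear@7
  lookup 3.219.41.46: bits 0000001111011011001010010010 walk d0:H2→d1:-→d2:-→d3:-→d4:-→d5:-→d6:-→d7:-→d8:-→d9:-→d10:-→d11:-→d12:-→d13:-→d14:-→d15:-→d16:-→d17:-→d18:-→d19:-→d20:-→d21:-→d22:-→d23:-→d24:H5→d25:-→d26:-→d27:-→d28:H4 -> H4
  add 5.16.0.0/12 -> H4 at depth 12
  lookup 3.219.41.33: bits 0000001111011011001010010010 walk d0:H2→d1:-→d2:-→d3:-→d4:-→d5:-→d6:-→d7:-→d8:-→d9:-→d10:-→d11:-→d12:-→d13:-→d14:-→d15:-→d16:-→d17:-→d18:-→d19:-→d20:-→d21:-→d22:-→d23:-→d24:H5→d25:-→d26:-→d27:-→d28:H4 -> H4
  lookup 3.219.41.23: bits 00000011110110110010100100 walk d0:H2→d1:-→d2:-→d3:-→d4:-→d5:-→d6:-→d7:-→d8:-→d9:-→d10:-→d11:-→d12:-→d13:-→d14:-→d15:-→d16:-→d17:-→d18:-→d19:-→d20:-→d21:-→d22:-→d23:-→d24:H5→d25:-→d26:- -> H5
  add 0.0.0.0/0 -> H3 at depth 0
  lookup 3.219.41.1: bits 00000011110110110010100100 walk d0:H3→d1:-→d2:-→d3:-→d4:-→d5:-→d6:-→d7:-→d8:-→d9:-→d10:-→d11:-→d12:-→d13:-→d14:-→d15:-→d16:-→d17:-→d18:-→d19:-→d20:-→d21:-→d22:-→d23:-→d24:H5→d25:-→d26:- -> H5
  - 5.26.180.0/24 clear@24
  - 0.0.0.0/0 clear@0
  lookup 3.219.41.0: bits 00000011110110110010100100 walk d0:-→d1:-→d2:-→d3:-→d4:-→d5:-→d6:-→d7:-→d8:-→d9:-→d10:-→d11:-→d12:-→d13:-→d14:-→d15:-→d16:-→d17:-→d18:-→d19:-→d20:-→d21:-→d22:-→d23:-→d24:H5→d25:-→d26:- -> H5
  lookup 3.219.41.32: bits 0000001111011011001010010010 walk d0:-→d1:-→d2:-→d3:-→d4:-→d5:-→d6:-→d7:-→d8:-→d9:-→d10:-→d11:-→d12:-→d13:-→d14:-→d15:-→d16:-→d17:-→d18:-→d19:-→d20:-→d21:-→d22:-→d23:-→d24:H5→d25:-→d26:-→d27:-→d28:H4 -> H4
  add 3.219.0.0/16 -> H0 at depth 16
  lookup 5.26.176.3: bits 000001010001101010110 walk d0:-→d1:-→d2:-→d3:-→d4:-→d5:-→d6:-→d7:-→d8:-→d9:-→d10:-→d11:-→d12:H4→d13:-→d14:-→d15:-→d16:-→d17:-→d18:-→d19:-→d20:H0→d21:- -> H0
  - 3.219.41.32/28 clear@28
  add 5.26.0.0/16 -> H2 at depth 16

== LOOKUPS ==
["H7","H4","H4","H5","H4","H4","H5","H5","H5","H4","H0"]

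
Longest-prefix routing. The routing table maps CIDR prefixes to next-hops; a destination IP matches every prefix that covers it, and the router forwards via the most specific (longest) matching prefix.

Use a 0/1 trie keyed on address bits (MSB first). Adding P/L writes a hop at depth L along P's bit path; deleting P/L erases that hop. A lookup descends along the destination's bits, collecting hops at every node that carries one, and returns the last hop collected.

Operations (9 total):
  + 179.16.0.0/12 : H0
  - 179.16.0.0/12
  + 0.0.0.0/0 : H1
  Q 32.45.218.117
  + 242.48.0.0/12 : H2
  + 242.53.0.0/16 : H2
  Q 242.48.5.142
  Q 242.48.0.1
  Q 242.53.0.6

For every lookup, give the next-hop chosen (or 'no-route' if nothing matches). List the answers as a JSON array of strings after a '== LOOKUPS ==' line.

Process each operation:
  + 179.16.0.0/12 (H0) depth=12
  - 179.16.0.0/12 clear@12
  + 0.0.0.0/0 (H1) depth=0
  Q 32.45.218.117: descend ε ; hops seen [H1] ; pick H1
  + 242.48.0.0/12 (H2) depth=12
  + 242.53.0.0/16 (H2) depth=16
  Q 242.48.5.142: descend 1111001000110 ; hops seen [H1,H2] ; pick H2
  Q 242.48.0.1: descend 1111001000110 ; hops seen [H1,H2] ; pick H2
  Q 242.53.0.6: descend 1111001000110101 ; hops seen [H1,H2,H2] ; pick H2

== LOOKUPS ==
["H1","H2","H2","H2"]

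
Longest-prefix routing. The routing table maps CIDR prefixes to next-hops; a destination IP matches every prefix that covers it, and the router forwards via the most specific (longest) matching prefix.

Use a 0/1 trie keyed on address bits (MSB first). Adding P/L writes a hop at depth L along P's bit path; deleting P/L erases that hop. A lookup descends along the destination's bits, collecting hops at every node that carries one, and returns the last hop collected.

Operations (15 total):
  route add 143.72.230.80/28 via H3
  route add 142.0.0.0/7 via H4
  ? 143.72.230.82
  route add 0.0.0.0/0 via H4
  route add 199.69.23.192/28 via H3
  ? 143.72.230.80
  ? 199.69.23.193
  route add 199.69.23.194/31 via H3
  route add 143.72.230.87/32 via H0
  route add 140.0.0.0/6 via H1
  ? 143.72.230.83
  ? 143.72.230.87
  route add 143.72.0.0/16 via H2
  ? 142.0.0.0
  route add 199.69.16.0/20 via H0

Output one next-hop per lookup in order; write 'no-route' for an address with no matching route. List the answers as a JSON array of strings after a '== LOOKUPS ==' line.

Process each operation:
  + 143.72.230.80/28 (H3) depth=28
  + 142.0.0.0/7 (H4) depth=7
  lookup 143.72.230.82: bits 1000111101001000111001100101 walk d0:-→d1:-→d2:-→d3:-→d4:-→d5:-→d6:-→d7:H4→d8:-→d9:-→d10:-→d11:-→d12:-→d13:-→d14:-→d15:-→d16:-→d17:-→d18:-→d19:-→d20:-→d21:-→d22:-→d23:-→d24:-→d25:-→d26:-→d27:-→d28:H3 -> H3
  + 0.0.0.0/0 (H4) depth=0
  + 199.69.23.192/28 (H3) depth=28
  lookup 143.72.230.80: bits 1000111101001000111001100101 walk d0:H4→d1:-→d2:-→d3:-→d4:-→d5:-→d6:-→d7:H4→d8:-→d9:-→d10:-→d11:-→d12:-→d13:-→d14:-→d15:-→d16:-→d17:-→d18:-→d19:-→d20:-→d21:-→d22:-→d23:-→d24:-→d25:-→d26:-→d27:-→d28:H3 -> H3
  lookup 199.69.23.193: bits 1100011101000101000101111100 walk d0:H4→d1:-→d2:-→d3:-→d4:-→d5:-→d6:-→d7:-→d8:-→d9:-→d10:-→d11:-→d12:-→d13:-→d14:-→d15:-→d16:-→d17:-→d18:-→d19:-→d20:-→d21:-→d22:-→d23:-→d24:-→d25:-→d26:-→d27:-→d28:H3 -> H3
  + 199.69.23.194/31 (H3) depth=31
  + 143.72.230.87/32 (H0) depth=32
  + 140.0.0.0/6 (H1) depth=6
  lookup 143.72.230.83: bits 10001111010010001110011001010 walk d0:H4→d1:-→d2:-→d3:-→d4:-→d5:-→d6:H1→d7:H4→d8:-→d9:-→d10:-→d11:-→d12:-→d13:-→d14:-→d15:-→d16:-→d17:-→d18:-→d19:-→d20:-→d21:-→d22:-→d23:-→d24:-→d25:-→d26:-→d27:-→d28:H3→d29:- -> H3
  lookup 143.72.230.87: bits 10001111010010001110011001010111 walk d0:H4→d1:-→d2:-→d3:-→d4:-→d5:-→d6:H1→d7:H4→d8:-→d9:-→d10:-→d11:-→d12:-→d13:-→d14:-→d15:-→d16:-→d17:-→d18:-→d19:-→d20:-→d21:-→d22:-→d23:-→d24:-→d25:-→d26:-→d27:-→d28:H3→d29:-→d30:-→d31:-→d32:H0 -> H0
  + 143.72.0.0/16 (H2) depth=16
  lookup 142.0.0.0: bits 1000111 walk d0:H4→d1:-→d2:-→d3:-→d4:-→d5:-→d6:H1→d7:H4 -> H4
  + 199.69.16.0/20 (H0) depth=20

== LOOKUPS ==
["H3","H3","H3","H3","H0","H4"]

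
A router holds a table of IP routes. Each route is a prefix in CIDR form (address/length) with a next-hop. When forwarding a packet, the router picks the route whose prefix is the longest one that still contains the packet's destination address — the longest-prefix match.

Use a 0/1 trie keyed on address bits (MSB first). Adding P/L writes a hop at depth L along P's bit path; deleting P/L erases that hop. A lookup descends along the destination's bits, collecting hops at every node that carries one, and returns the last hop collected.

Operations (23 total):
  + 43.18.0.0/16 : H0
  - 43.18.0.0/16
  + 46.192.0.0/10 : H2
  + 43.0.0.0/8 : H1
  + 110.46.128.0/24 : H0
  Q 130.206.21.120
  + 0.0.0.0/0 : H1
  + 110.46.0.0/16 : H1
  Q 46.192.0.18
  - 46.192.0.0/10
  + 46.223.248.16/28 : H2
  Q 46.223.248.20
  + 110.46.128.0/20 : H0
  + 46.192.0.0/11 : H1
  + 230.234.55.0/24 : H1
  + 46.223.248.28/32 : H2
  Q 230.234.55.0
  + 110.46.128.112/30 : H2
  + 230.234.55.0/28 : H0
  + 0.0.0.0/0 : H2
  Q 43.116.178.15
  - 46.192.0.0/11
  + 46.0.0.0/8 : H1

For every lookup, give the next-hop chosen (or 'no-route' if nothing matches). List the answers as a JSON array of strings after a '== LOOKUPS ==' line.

Apply in order:
  + 43.18.0.0/16 (H0) depth=16
  - 43.18.0.0/16 clear@16
  + 46.192.0.0/10 (H2) depth=10
  + 43.0.0.0/8 (H1) depth=8
  + 110.46.128.0/24 (H0) depth=24
  ? 130.206.21.120  path d0:-  best=no-route
  + 0.0.0.0/0 (H1) depth=0
  + 110.46.0.0/16 (H1) depth=16
  ? 46.192.0.18  path d0:H1→d1:-→d2:-→d3:-→d4:-→d5:-→d6:-→d7:-→d8:-→d9:-→d10:H2  best=H2
  - 46.192.0.0/10 clear@10
  + 46.223.248.16/28 (H2) depth=28
  ? 46.223.248.20  path d0:H1→d1:-→d2:-→d3:-→d4:-→d5:-→d6:-→d7:-→d8:-→d9:-→d10:-→d11:-→d12:-→d13:-→d14:-→d15:-→d16:-→d17:-→d18:-→d19:-→d20:-→d21:-→d22:-→d23:-→d24:-→d25:-→d26:-→d27:-→d28:H2  best=H2
  + 110.46.128.0/20 (H0) depth=20
  + 46.192.0.0/11 (H1) depth=11
  + 230.234.55.0/24 (H1) depth=24
  + 46.223.248.28/32 (H2) depth=32
  ? 230.234.55.0  path d0:H1→d1:-→d2:-→d3:-→d4:-→d5:-→d6:-→d7:-→d8:-→d9:-→d10:-→d11:-→d12:-→d13:-→d14:-→d15:-→d16:-→d17:-→d18:-→d19:-→d20:-→d21:-→d22:-→d23:-→d24:H1  best=H1
  + 110.46.128.112/30 (H2) depth=30
  + 230.234.55.0/28 (H0) depth=28
  + 0.0.0.0/0 (H2) depth=0
  ? 43.116.178.15  path d0:H2→d1:-→d2:-→d3:-→d4:-→d5:-→d6:-→d7:-→d8:H1→d9:-  best=H1
  - 46.192.0.0/11 clear@11
  + 46.0.0.0/8 (H1) depth=8

== LOOKUPS ==
["no-route","H2","H2","H1","H1"]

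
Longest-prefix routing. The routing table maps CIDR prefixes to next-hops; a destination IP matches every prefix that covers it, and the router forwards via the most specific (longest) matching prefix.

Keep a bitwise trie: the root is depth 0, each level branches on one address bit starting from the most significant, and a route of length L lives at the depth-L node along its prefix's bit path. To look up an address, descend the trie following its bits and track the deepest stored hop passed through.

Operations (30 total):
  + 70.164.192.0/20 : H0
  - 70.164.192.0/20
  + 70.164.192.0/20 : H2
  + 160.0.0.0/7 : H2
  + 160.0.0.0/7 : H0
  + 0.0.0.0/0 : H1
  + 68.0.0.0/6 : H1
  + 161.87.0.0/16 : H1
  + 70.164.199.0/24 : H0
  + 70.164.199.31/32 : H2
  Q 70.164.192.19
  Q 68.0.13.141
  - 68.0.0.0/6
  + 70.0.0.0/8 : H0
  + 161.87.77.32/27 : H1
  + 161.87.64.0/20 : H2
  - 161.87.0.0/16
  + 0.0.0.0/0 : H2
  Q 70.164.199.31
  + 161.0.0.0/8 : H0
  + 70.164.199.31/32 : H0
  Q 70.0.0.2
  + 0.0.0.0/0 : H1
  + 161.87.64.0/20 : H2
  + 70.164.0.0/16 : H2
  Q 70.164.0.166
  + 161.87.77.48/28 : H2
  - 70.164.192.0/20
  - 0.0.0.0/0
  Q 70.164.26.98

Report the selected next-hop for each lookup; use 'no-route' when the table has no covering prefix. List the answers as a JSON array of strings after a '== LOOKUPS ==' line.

Process each operation:
  + 70.164.192.0/20 (H0) depth=20
  - 70.164.192.0/20 clear@20
  + 70.164.192.0/20 (H2) depth=20
  + 160.0.0.0/7 (H2) depth=7
  + 160.0.0.0/7 (H0) depth=7
  + 0.0.0.0/0 (H1) depth=0
  + 68.0.0.0/6 (H1) depth=6
  + 161.87.0.0/16 (H1) depth=16
  + 70.164.199.0/24 (H0) depth=24
  + 70.164.199.31/32 (H2) depth=32
  lookup 70.164.192.19: bits 010001101010010011000 walk d0:H1→d1:-→d2:-→d3:-→d4:-→d5:-→d6:H1→d7:-→d8:-→d9:-→d10:-→d11:-→d12:-→d13:-→d14:-→d15:-→d16:-→d17:-→d18:-→d19:-→d20:H2→d21:- -> H2
  lookup 68.0.13.141: bits 010001 walk d0:H1→d1:-→d2:-→d3:-→d4:-→d5:-→d6:H1 -> H1
  - 68.0.0.0/6 clear@6
  + 70.0.0.0/8 (H0) depth=8
  + 161.87.77.32/27 (H1) depth=27
  + 161.87.64.0/20 (H2) depth=20
  - 161.87.0.0/16 clear@16
  + 0.0.0.0/0 (H2) depth=0
  lookup 70.164.199.31: bits 01000110101001001100011100011111 walk d0:H2→d1:-→d2:-→d3:-→d4:-→d5:-→d6:-→d7:-→d8:H0→d9:-→d10:-→d11:-→d12:-→d13:-→d14:-→d15:-→d16:-→d17:-→d18:-→d19:-→d20:H2→d21:-→d22:-→d23:-→d24:H0→d25:-→d26:-→d27:-→d28:-→d29:-→d30:-→d31:-→d32:H2 -> H2
  + 161.0.0.0/8 (H0) depth=8
  + 70.164.199.31/32 (H0) depth=32
  lookup 70.0.0.2: bits 01000110 walk d0:H2→d1:-→d2:-→d3:-→d4:-→d5:-→d6:-→d7:-→d8:H0 -> H0
  + 0.0.0.0/0 (H1) depth=0
  + 161.87.64.0/20 (H2) depth=20
  + 70.164.0.0/16 (H2) depth=16
  lookup 70.164.0.166: bits 0100011010100100 walk d0:H1→d1:-→d2:-→d3:-→d4:-→d5:-→d6:-→d7:-→d8:H0→d9:-→d10:-→d11:-→d12:-→d13:-→d14:-→d15:-→d16:H2 -> H2
  + 161.87.77.48/28 (H2) depth=28
  - 70.164.192.0/20 clear@20
  - 0.0.0.0/0 clear@0
  lookup 70.164.26.98: bits 0100011010100100 walk d0:-→d1:-→d2:-→d3:-→d4:-→d5:-→d6:-→d7:-→d8:H0→d9:-→d10:-→d11:-→d12:-→d13:-→d14:-→d15:-→d16:H2 -> H2

== LOOKUPS ==
["H2","H1","H2","H0","H2","H2"]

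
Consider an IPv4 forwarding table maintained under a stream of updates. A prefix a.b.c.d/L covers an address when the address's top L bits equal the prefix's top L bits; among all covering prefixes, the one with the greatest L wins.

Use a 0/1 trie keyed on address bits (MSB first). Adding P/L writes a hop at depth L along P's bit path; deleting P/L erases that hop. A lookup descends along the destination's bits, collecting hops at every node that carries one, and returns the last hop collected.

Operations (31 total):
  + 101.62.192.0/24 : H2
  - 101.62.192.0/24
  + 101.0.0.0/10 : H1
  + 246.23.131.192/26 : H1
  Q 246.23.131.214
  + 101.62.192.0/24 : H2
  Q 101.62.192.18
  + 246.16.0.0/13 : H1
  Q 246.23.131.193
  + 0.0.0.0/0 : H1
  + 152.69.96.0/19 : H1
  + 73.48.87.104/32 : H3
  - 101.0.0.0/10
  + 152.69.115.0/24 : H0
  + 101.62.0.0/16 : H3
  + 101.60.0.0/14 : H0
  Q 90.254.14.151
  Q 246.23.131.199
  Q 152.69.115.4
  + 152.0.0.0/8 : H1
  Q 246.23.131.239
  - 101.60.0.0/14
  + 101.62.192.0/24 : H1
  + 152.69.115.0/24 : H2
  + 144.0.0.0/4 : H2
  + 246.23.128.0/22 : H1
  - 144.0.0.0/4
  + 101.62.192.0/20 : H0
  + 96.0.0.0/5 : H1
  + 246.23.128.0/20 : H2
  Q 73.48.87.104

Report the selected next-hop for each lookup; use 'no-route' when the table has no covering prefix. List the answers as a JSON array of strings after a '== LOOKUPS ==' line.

Trace:
  + 101.62.192.0/24 (H2) depth=24
  - 101.62.192.0/24 clear@24
  + 101.0.0.0/10 (H1) depth=10
  + 246.23.131.192/26 (H1) depth=26
  lookup 246.23.131.214: bits 11110110000101111000001111 walk d0:-→d1:-→d2:-→d3:-→d4:-→d5:-→d6:-→d7:-→d8:-→d9:-→d10:-→d11:-→d12:-→d13:-→d14:-→d15:-→d16:-→d17:-→d18:-→d19:-→d20:-→d21:-→d22:-→d23:-→d24:-→d25:-→d26:H1 -> H1
  + 101.62.192.0/24 (H2) depth=24
  lookup 101.62.192.18: bits 011001010011111011000000 walk d0:-→d1:-→d2:-→d3:-→d4:-→d5:-→d6:-→d7:-→d8:-→d9:-→d10:H1→d11:-→d12:-→d13:-→d14:-→d15:-→d16:-→d17:-→d18:-→d19:-→d20:-→d21:-→d22:-→d23:-→d24:H2 -> H2
  + 246.16.0.0/13 (H1) depth=13
  lookup 246.23.131.193: bits 11110110000101111000001111 walk d0:-→d1:-→d2:-→d3:-→d4:-→d5:-→d6:-→d7:-→d8:-→d9:-→d10:-→d11:-→d12:-→d13:H1→d14:-→d15:-→d16:-→d17:-→d18:-→d19:-→d20:-→d21:-→d22:-→d23:-→d24:-→d25:-→d26:H1 -> H1
  + 0.0.0.0/0 (H1) depth=0
  + 152.69.96.0/19 (H1) depth=19
  + 73.48.87.104/32 (H3) depth=32
  - 101.0.0.0/10 clear@10
  + 152.69.115.0/24 (H0) depth=24
  + 101.62.0.0/16 (H3) depth=16
  + 101.60.0.0/14 (H0) depth=14
  lookup 90.254.14.151: bits 010 walk d0:H1→d1:-→d2:-→d3:- -> H1
  lookup 246.23.131.199: bits 11110110000101111000001111 walk d0:H1→d1:-→d2:-→d3:-→d4:-→d5:-→d6:-→d7:-→d8:-→d9:-→d10:-→d11:-→d12:-→d13:H1→d14:-→d15:-→d16:-→d17:-→d18:-→d19:-→d20:-→d21:-→d22:-→d23:-→d24:-→d25:-→d26:H1 -> H1
  lookup 152.69.115.4: bits 100110000100010101110011 walk d0:H1→d1:-→d2:-→d3:-→d4:-→d5:-→d6:-→d7:-→d8:-→d9:-→d10:-→d11:-→d12:-→d13:-→d14:-→d15:-→d16:-→d17:-→d18:-→d19:H1→d20:-→d21:-→d22:-→d23:-→d24:H0 -> H0
  + 152.0.0.0/8 (H1) depth=8
  lookup 246.23.131.239: bits 11110110000101111000001111 walk d0:H1→d1:-→d2:-→d3:-→d4:-→d5:-→d6:-→d7:-→d8:-→d9:-→d10:-→d11:-→d12:-→d13:H1→d14:-→d15:-→d16:-→d17:-→d18:-→d19:-→d20:-→d21:-→d22:-→d23:-→d24:-→d25:-→d26:H1 -> H1
  - 101.60.0.0/14 clear@14
  + 101.62.192.0/24 (H1) depth=24
  + 152.69.115.0/24 (H2) depth=24
  + 144.0.0.0/4 (H2) depth=4
  + 246.23.128.0/22 (H1) depth=22
  - 144.0.0.0/4 clear@4
  + 101.62.192.0/20 (H0) depth=20
  + 96.0.0.0/5 (H1) depth=5
  + 246.23.128.0/20 (H2) depth=20
  lookup 73.48.87.104: bits 01001001001100000101011101101000 walk d0:H1→d1:-→d2:-→d3:-→d4:-→d5:-→d6:-→d7:-→d8:-→d9:-→d10:-→d11:-→d12:-→d13:-→d14:-→d15:-→d16:-→d17:-→d18:-→d19:-→d20:-→d21:-→d22:-→d23:-→d24:-→d25:-→d26:-→d27:-→d28:-→d29:-→d30:-→d31:-→d32:H3 -> H3

== LOOKUPS ==
["H1","H2","H1","H1","H1","H0","H1","H3"]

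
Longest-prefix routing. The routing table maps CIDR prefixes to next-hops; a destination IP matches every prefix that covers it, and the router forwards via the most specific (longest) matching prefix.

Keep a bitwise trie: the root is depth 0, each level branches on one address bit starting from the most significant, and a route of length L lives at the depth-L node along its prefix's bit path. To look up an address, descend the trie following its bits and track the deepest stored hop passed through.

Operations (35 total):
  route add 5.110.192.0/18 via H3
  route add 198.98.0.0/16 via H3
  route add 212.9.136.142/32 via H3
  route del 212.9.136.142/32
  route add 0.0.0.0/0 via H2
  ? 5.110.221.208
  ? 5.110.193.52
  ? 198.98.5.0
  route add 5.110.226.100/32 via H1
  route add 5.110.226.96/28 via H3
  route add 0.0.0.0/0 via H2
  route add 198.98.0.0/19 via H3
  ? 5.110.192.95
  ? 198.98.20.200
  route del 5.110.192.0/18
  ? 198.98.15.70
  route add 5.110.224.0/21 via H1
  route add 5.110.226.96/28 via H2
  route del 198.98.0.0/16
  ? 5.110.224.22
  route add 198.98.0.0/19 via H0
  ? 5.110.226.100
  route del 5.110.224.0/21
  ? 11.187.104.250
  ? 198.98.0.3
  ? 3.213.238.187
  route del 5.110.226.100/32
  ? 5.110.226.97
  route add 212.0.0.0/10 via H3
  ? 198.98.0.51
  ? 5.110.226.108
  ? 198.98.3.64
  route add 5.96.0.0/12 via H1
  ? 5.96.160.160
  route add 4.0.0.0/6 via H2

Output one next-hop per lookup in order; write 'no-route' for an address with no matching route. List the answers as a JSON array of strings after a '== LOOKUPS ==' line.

Apply in order:
  add 5.110.192.0/18 -> H3 at depth 18
  add 198.98.0.0/16 -> H3 at depth 16
  add 212.9.136.142/32 -> H3 at depth 32
  - 212.9.136.142/32 clear@32
  add 0.0.0.0/0 -> H2 at depth 0
  lookup 5.110.221.208: bits 000001010110111011 walk d0:H2→d1:-→d2:-→d3:-→d4:-→d5:-→d6:-→d7:-→d8:-→d9:-→d10:-→d11:-→d12:-→d13:-→d14:-→d15:-→d16:-→d17:-→d18:H3 -> H3
  lookup 5.110.193.52: bits 000001010110111011 walk d0:H2→d1:-→d2:-→d3:-→d4:-→d5:-→d6:-→d7:-→d8:-→d9:-→d10:-→d11:-→d12:-→d13:-→d14:-→d15:-→d16:-→d17:-→d18:H3 -> H3
  lookup 198.98.5.0: bits 1100011001100010 walk d0:H2→d1:-→d2:-→d3:-→d4:-→d5:-→d6:-→d7:-→d8:-→d9:-→d10:-→d11:-→d12:-→d13:-→d14:-→d15:-→d16:H3 -> H3
  add 5.110.226.100/32 -> H1 at depth 32
  add 5.110.226.96/28 -> H3 at depth 28
  add 0.0.0.0/0 -> H2 at depth 0
  add 198.98.0.0/19 -> H3 at depth 19
  lookup 5.110.192.95: bits 000001010110111011 walk d0:H2→d1:-→d2:-→d3:-→d4:-→d5:-→d6:-→d7:-→d8:-→d9:-→d10:-→d11:-→d12:-→d13:-→d14:-→d15:-→d16:-→d17:-→d18:H3 -> H3
  lookup 198.98.20.200: bits 1100011001100010000 walk d0:H2→d1:-→d2:-→d3:-→d4:-→d5:-→d6:-→d7:-→d8:-→d9:-→d10:-→d11:-→d12:-→d13:-→d14:-→d15:-→d16:H3→d17:-→d18:-→d19:H3 -> H3
  - 5.110.192.0/18 clear@18
  lookup 198.98.15.70: bits 1100011001100010000 walk d0:H2→d1:-→d2:-→d3:-→d4:-→d5:-→d6:-→d7:-→d8:-→d9:-→d10:-→d11:-→d12:-→d13:-→d14:-→d15:-→d16:H3→d17:-→d18:-→d19:H3 -> H3
  add 5.110.224.0/21 -> H1 at depth 21
  add 5.110.226.96/28 -> H2 at depth 28
  - 198.98.0.0/16 clear@16
  lookup 5.110.224.22: bits 0000010101101110111000 walk d0:H2→d1:-→d2:-→d3:-→d4:-→d5:-→d6:-→d7:-→d8:-→d9:-→d10:-→d11:-→d12:-→d13:-→d14:-→d15:-→d16:-→d17:-→d18:-→d19:-→d20:-→d21:H1→d22:- -> H1
  add 198.98.0.0/19 -> H0 at depth 19
  lookup 5.110.226.100: bits 00000101011011101110001001100100 walk d0:H2→d1:-→d2:-→d3:-→d4:-→d5:-→d6:-→d7:-→d8:-→d9:-→d10:-→d11:-→d12:-→d13:-→d14:-→d15:-→d16:-→d17:-→d18:-→d19:-→d20:-→d21:H1→d22:-→d23:-→d24:-→d25:-→d26:-→d27:-→d28:H2→d29:-→d30:-→d31:-→d32:H1 -> H1
  - 5.110.224.0/21 clear@21
  lookup 11.187.104.250: bits 0000 walk d0:H2→d1:-→d2:-→d3:-→d4:- -> H2
  lookup 198.98.0.3: bits 1100011001100010000 walk d0:H2→d1:-→d2:-→d3:-→d4:-→d5:-→d6:-→d7:-→d8:-→d9:-→d10:-→d11:-→d12:-→d13:-→d14:-→d15:-→d16:-→d17:-→d18:-→d19:H0 -> H0
  lookup 3.213.238.187: bits 00000 walk d0:H2→d1:-→d2:-→d3:-→d4:-→d5:- -> H2
  - 5.110.226.100/32 clear@32
  lookup 5.110.226.97: bits 00000101011011101110001001100 walk d0:H2→d1:-→d2:-→d3:-→d4:-→d5:-→d6:-→d7:-→d8:-→d9:-→d10:-→d11:-→d12:-→d13:-→d14:-→d15:-→d16:-→d17:-→d18:-→d19:-→d20:-→d21:-→d22:-→d23:-→d24:-→d25:-→d26:-→d27:-→d28:H2→d29:- -> H2
  add 212.0.0.0/10 -> H3 at depth 10
  lookup 198.98.0.51: bits 1100011001100010000 walk d0:H2→d1:-→d2:-→d3:-→d4:-→d5:-→d6:-→d7:-→d8:-→d9:-→d10:-→d11:-→d12:-→d13:-→d14:-→d15:-→d16:-→d17:-→d18:-→d19:H0 -> H0
  lookup 5.110.226.108: bits 0000010101101110111000100110 walk d0:H2→d1:-→d2:-→d3:-→d4:-→d5:-→d6:-→d7:-→d8:-→d9:-→d10:-→d11:-→d12:-→d13:-→d14:-→d15:-→d16:-→d17:-→d18:-→d19:-→d20:-→d21:-→d22:-→d23:-→d24:-→d25:-→d26:-→d27:-→d28:H2 -> H2
  lookup 198.98.3.64: bits 1100011001100010000 walk d0:H2→d1:-→d2:-→d3:-→d4:-→d5:-→d6:-→d7:-→d8:-→d9:-→d10:-→d11:-→d12:-→d13:-→d14:-→d15:-→d16:-→d17:-→d18:-→d19:H0 -> H0
  add 5.96.0.0/12 -> H1 at depth 12
  lookup 5.96.160.160: bits 000001010110 walk d0:H2→d1:-→d2:-→d3:-→d4:-→d5:-→d6:-→d7:-→d8:-→d9:-→d10:-→d11:-→d12:H1 -> H1
  add 4.0.0.0/6 -> H2 at depth 6

== LOOKUPS ==
["H3","H3","H3","H3","H3","H3","H1","H1","H2","H0","H2","H2","H0","H2","H0","H1"]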